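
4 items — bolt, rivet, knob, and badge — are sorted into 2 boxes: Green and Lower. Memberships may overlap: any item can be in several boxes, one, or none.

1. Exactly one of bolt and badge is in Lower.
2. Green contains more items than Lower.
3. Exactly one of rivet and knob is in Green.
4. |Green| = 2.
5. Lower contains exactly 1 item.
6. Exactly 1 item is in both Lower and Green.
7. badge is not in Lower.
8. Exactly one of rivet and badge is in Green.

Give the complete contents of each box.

Green = {bolt, rivet}; Lower = {bolt}

From (7): badge ∉ Lower.
(1) (exactly one): bolt ∈ Lower.
(5): Lower already has 1, so the rest are out.
Suppose bolt ∉ Green: no assignment then satisfies all the clues, so bolt ∈ Green.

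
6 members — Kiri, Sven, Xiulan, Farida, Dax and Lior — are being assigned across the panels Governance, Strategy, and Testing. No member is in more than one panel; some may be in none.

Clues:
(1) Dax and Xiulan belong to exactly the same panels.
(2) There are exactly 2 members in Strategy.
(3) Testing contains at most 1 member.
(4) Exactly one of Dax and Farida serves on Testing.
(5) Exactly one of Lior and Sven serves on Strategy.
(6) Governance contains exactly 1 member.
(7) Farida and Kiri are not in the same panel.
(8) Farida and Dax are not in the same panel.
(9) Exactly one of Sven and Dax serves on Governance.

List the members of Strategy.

Strategy = {Kiri, Lior}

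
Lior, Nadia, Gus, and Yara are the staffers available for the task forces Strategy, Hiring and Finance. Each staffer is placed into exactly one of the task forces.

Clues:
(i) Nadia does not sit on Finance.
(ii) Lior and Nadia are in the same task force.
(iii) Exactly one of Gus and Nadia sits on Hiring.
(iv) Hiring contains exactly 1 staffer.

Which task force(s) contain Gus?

Gus: Hiring

From (i): Nadia ∉ Finance.
(ii): Lior matches Nadia: Lior ∉ Finance.
Suppose Gus ∈ Strategy: no assignment then satisfies all the clues, so Gus ∉ Strategy.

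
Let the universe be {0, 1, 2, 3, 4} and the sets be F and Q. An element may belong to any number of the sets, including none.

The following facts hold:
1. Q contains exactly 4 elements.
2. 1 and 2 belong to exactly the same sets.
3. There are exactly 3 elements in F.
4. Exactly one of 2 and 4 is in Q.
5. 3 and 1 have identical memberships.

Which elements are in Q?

Q = {0, 1, 2, 3}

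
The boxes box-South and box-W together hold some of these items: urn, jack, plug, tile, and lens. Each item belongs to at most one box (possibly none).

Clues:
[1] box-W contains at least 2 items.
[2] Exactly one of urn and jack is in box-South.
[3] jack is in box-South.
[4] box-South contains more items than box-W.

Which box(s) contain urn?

urn: box-W

From (3): jack ∈ box-South.
(2) (exactly one): urn ∉ box-South.
Suppose urn ∉ box-W: no assignment then satisfies all the clues, so urn ∈ box-W.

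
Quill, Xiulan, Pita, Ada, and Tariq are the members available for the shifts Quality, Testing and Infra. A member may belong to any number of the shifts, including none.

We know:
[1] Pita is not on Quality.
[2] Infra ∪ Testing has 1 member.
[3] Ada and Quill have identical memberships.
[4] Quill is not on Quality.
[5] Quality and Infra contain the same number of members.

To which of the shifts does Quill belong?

Quill: none

From (1): Pita ∉ Quality.
From (4): Quill ∉ Quality.
(3): Ada matches Quill: Ada ∉ Quality.
Suppose Quill ∈ Testing: no assignment then satisfies all the clues, so Quill ∉ Testing.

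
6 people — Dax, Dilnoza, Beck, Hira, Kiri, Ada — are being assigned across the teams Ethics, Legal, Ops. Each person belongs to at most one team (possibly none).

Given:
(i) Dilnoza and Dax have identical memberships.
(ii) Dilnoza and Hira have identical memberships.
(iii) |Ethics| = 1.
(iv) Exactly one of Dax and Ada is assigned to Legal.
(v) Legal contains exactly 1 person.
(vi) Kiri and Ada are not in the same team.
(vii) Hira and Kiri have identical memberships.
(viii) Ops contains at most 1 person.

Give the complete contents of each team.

Ethics = {Beck}; Legal = {Ada}; Ops = {}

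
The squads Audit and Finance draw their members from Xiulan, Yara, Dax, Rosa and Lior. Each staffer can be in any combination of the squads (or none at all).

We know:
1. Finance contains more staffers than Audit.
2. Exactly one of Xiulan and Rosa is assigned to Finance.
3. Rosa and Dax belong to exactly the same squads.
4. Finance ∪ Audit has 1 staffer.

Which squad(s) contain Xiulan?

Xiulan: Finance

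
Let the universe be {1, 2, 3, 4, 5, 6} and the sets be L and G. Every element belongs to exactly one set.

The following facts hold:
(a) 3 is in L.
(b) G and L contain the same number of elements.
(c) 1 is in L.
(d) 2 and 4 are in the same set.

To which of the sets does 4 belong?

4: G

From (a): 3 ∈ L.
From (c): 1 ∈ L.
Suppose 4 ∈ L: no assignment then satisfies all the clues, so 4 ∉ L.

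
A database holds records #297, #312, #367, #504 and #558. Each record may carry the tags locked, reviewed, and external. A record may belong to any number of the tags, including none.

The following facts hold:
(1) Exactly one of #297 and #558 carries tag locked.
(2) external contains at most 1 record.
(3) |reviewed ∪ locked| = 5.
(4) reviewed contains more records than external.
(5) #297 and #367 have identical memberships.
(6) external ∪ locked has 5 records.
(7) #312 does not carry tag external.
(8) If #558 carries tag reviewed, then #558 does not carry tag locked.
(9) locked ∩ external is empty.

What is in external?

external = {#558}

From (7): #312 ∉ external.
Suppose #297 ∈ external: no assignment then satisfies all the clues, so #297 ∉ external.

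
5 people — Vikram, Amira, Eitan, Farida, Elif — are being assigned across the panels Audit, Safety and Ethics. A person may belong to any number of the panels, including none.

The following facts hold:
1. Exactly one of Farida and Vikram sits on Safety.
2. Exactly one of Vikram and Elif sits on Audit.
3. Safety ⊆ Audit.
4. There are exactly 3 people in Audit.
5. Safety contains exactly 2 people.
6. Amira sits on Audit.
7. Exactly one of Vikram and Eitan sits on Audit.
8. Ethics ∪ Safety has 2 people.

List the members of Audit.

Audit = {Amira, Farida, Vikram}

From (6): Amira ∈ Audit.
Suppose Vikram ∉ Audit: no assignment then satisfies all the clues, so Vikram ∈ Audit.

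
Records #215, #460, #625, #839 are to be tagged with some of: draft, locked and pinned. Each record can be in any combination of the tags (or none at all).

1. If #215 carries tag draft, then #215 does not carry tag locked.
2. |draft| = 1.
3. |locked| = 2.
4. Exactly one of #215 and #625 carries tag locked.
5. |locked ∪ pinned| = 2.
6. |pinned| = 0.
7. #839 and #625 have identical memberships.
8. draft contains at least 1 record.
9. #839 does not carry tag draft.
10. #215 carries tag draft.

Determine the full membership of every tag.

draft = {#215}; locked = {#625, #839}; pinned = {}

From (9): #839 ∉ draft.
From (10): #215 ∈ draft.
(1): #215 ∉ locked.
(2): draft already has 1, so the rest are out.
(4) (exactly one): #625 ∈ locked.
(6): pinned already has 0, so the rest are out.
(7): #839 matches #625: #839 ∈ locked.
(3): locked already has 2, so the rest are out.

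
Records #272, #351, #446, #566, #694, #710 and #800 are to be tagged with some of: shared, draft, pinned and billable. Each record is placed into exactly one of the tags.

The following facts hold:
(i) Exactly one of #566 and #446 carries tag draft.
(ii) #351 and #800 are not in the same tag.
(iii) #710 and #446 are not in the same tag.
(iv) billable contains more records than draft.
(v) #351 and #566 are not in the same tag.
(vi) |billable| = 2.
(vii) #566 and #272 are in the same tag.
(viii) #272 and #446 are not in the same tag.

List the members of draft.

draft = {#446}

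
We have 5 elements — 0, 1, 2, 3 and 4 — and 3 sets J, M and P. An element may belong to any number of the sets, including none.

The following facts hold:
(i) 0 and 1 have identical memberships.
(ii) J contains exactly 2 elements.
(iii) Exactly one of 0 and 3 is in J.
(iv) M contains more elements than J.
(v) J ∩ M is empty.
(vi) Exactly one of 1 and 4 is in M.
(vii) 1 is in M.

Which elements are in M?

From (vii): 1 ∈ M.
(i): 0 matches 1: 0 ∈ M.
(v) (disjoint): 0 ∉ J.
(v) (disjoint): 1 ∉ J.
(vi) (exactly one): 4 ∉ M.
(iii) (exactly one): 3 ∈ J.
(v) (disjoint): 3 ∉ M.
Suppose 2 ∉ M: no assignment then satisfies all the clues, so 2 ∈ M.

M = {0, 1, 2}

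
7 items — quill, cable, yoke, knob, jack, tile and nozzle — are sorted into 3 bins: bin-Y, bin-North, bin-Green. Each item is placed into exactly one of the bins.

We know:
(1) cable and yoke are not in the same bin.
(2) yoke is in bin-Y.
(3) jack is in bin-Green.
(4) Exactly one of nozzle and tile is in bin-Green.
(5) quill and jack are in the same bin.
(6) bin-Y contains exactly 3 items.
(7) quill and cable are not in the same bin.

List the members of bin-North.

bin-North = {cable}

From (2): yoke ∈ bin-Y.
From (3): jack ∈ bin-Green.
(1): cable ∉ bin-Y.
(5): quill matches jack: quill ∉ bin-Y.
(5): quill matches jack: quill ∉ bin-North.
(5): quill matches jack: quill ∈ bin-Green.
(7): cable ∉ bin-Green.
Only one bin left: cable ∈ bin-North.
Suppose knob ∈ bin-North: no assignment then satisfies all the clues, so knob ∉ bin-North.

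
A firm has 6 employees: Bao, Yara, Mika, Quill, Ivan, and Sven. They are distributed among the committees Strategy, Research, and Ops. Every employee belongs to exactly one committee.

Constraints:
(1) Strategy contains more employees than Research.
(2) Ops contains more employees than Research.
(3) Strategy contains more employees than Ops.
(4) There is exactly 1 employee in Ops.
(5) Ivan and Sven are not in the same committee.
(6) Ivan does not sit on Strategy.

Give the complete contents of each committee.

Strategy = {Bao, Mika, Quill, Sven, Yara}; Research = {}; Ops = {Ivan}

From (6): Ivan ∉ Strategy.
Suppose Bao ∉ Strategy: no assignment then satisfies all the clues, so Bao ∈ Strategy.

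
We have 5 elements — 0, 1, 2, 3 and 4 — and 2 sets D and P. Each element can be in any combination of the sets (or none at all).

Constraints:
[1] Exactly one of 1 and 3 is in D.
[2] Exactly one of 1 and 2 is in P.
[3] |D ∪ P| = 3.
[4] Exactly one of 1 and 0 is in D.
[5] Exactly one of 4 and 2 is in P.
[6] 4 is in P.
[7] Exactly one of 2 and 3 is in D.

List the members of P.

P = {1, 4}

From (6): 4 ∈ P.
(5) (exactly one): 2 ∉ P.
(2) (exactly one): 1 ∈ P.
Suppose 0 ∈ P: no assignment then satisfies all the clues, so 0 ∉ P.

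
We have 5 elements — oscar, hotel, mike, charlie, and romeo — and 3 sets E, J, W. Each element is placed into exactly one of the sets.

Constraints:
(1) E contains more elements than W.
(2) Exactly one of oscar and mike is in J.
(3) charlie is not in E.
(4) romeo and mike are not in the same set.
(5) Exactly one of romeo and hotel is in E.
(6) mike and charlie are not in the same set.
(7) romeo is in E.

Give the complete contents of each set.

E = {oscar, romeo}; J = {hotel, mike}; W = {charlie}

From (3): charlie ∉ E.
From (7): romeo ∈ E.
(4): mike ∉ E.
(5) (exactly one): hotel ∉ E.
Suppose oscar ∉ E: no assignment then satisfies all the clues, so oscar ∈ E.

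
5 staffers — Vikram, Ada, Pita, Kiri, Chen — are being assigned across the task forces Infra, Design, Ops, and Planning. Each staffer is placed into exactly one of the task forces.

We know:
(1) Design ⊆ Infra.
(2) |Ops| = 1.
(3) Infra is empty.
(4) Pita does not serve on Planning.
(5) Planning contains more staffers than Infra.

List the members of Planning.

Planning = {Ada, Chen, Kiri, Vikram}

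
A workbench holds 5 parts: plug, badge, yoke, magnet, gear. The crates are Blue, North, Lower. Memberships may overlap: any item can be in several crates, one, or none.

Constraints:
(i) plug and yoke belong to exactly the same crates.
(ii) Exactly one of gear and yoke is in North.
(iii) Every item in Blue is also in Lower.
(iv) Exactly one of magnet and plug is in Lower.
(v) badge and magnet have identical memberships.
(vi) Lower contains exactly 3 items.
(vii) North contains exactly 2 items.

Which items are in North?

North = {plug, yoke}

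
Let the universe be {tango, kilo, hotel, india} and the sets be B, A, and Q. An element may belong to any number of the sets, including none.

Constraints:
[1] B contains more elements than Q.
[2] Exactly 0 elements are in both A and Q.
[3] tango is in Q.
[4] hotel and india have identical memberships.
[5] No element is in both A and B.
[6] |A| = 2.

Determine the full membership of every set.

From (3): tango ∈ Q.
Suppose tango ∉ B: no assignment then satisfies all the clues, so tango ∈ B.

B = {kilo, tango}; A = {hotel, india}; Q = {tango}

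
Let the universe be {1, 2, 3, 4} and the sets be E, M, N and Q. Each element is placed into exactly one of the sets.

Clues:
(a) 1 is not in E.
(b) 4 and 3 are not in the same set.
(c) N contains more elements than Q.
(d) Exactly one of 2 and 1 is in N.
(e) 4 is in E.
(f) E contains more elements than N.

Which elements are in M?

M = {3}

From (a): 1 ∉ E.
From (e): 4 ∈ E.
(b): 3 ∉ E.
Suppose 1 ∈ M: no assignment then satisfies all the clues, so 1 ∉ M.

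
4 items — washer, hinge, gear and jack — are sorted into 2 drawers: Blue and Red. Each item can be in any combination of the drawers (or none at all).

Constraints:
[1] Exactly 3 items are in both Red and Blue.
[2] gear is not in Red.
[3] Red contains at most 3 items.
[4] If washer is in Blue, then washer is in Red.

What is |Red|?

3

From (2): gear ∉ Red.
Suppose washer ∉ Blue: no assignment then satisfies all the clues, so washer ∈ Blue.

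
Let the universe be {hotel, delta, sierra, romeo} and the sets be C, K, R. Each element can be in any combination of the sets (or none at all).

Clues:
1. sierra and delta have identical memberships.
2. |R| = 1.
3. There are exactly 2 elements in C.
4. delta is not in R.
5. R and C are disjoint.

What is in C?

C = {delta, sierra}

From (4): delta ∉ R.
(1): sierra matches delta: sierra ∉ R.
Suppose hotel ∈ C: no assignment then satisfies all the clues, so hotel ∉ C.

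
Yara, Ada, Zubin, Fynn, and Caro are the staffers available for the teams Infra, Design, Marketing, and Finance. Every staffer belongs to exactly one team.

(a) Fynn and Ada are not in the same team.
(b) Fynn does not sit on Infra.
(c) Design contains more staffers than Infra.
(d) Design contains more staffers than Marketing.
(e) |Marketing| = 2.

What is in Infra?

From (b): Fynn ∉ Infra.
Suppose Yara ∈ Infra: no assignment then satisfies all the clues, so Yara ∉ Infra.

Infra = {}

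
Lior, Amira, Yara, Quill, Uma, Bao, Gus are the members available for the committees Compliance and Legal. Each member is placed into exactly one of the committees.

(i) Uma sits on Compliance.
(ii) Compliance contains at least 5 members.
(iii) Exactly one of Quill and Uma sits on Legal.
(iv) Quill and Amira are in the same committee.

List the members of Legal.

Legal = {Amira, Quill}

From (i): Uma ∈ Compliance.
(iii) (exactly one): Quill ∈ Legal.
(iv): Amira matches Quill: Amira ∉ Compliance.
(iv): Amira matches Quill: Amira ∈ Legal.
(ii): only 5 candidates remain for Compliance, so all are in.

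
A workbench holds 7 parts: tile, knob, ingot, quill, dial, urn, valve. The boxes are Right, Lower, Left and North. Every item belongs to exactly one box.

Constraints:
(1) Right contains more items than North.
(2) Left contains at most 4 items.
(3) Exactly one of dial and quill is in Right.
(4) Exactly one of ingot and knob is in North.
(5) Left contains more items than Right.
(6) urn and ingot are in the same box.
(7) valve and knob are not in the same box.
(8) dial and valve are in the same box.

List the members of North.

North = {knob}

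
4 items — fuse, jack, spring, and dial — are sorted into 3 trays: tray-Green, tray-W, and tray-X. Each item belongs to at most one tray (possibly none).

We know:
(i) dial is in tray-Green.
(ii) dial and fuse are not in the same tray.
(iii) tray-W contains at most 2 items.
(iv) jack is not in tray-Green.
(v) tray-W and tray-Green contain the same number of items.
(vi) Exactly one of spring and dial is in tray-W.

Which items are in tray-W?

tray-W = {spring}

From (i): dial ∈ tray-Green.
From (iv): jack ∉ tray-Green.
(ii): fuse ∉ tray-Green.
(vi) (exactly one): spring ∈ tray-W.
Suppose fuse ∈ tray-W: no assignment then satisfies all the clues, so fuse ∉ tray-W.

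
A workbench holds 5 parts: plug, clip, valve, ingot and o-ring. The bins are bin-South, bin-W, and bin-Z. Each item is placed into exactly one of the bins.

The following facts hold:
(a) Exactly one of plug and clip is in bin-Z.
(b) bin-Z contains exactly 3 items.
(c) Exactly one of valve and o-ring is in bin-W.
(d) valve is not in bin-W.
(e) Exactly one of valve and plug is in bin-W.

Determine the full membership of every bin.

From (d): valve ∉ bin-W.
(c) (exactly one): o-ring ∈ bin-W.
(e) (exactly one): plug ∈ bin-W.
(a) (exactly one): clip ∈ bin-Z.
(b): only 3 candidates remain for bin-Z, so all are in.

bin-South = {}; bin-W = {o-ring, plug}; bin-Z = {clip, ingot, valve}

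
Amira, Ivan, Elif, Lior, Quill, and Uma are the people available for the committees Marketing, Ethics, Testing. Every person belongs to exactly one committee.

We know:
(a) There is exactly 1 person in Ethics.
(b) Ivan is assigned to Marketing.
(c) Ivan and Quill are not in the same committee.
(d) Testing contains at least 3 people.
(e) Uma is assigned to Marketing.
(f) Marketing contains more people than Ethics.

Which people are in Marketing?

Marketing = {Ivan, Uma}

From (b): Ivan ∈ Marketing.
From (e): Uma ∈ Marketing.
(c): Quill ∉ Marketing.
Suppose Amira ∈ Marketing: no assignment then satisfies all the clues, so Amira ∉ Marketing.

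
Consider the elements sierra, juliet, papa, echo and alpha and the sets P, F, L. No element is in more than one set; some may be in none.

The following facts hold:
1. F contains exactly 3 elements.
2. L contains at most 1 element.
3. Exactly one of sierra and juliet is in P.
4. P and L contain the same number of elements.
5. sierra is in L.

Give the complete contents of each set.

P = {juliet}; F = {alpha, echo, papa}; L = {sierra}

From (5): sierra ∈ L.
(2): L already has 1, so the rest are out.
(3) (exactly one): juliet ∈ P.
(1): only 3 candidates remain for F, so all are in.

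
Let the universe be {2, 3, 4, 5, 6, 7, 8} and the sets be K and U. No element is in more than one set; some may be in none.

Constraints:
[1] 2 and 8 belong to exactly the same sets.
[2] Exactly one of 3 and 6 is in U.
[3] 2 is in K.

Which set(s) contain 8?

8: K

From (3): 2 ∈ K.
(1): 8 matches 2: 8 ∈ K.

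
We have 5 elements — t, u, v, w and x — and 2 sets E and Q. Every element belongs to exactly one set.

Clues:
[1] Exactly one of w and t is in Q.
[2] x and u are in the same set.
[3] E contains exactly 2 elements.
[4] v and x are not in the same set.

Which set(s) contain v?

v: E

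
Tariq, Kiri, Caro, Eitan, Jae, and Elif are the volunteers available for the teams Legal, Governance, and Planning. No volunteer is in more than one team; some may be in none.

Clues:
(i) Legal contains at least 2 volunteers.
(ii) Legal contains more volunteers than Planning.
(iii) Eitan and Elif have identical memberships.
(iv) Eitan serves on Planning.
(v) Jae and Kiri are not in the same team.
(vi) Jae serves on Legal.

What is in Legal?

Legal = {Caro, Jae, Tariq}

From (iv): Eitan ∈ Planning.
From (vi): Jae ∈ Legal.
(iii): Elif matches Eitan: Elif ∉ Legal.
(iii): Elif matches Eitan: Elif ∉ Governance.
(iii): Elif matches Eitan: Elif ∈ Planning.
(v): Kiri ∉ Legal.
Suppose Tariq ∉ Legal: no assignment then satisfies all the clues, so Tariq ∈ Legal.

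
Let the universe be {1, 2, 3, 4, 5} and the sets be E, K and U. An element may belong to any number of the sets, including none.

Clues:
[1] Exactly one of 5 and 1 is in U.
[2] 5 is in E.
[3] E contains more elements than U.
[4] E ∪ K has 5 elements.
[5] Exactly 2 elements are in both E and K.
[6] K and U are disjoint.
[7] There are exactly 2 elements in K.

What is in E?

From (2): 5 ∈ E.
Suppose 1 ∉ E: no assignment then satisfies all the clues, so 1 ∈ E.

E = {1, 2, 3, 4, 5}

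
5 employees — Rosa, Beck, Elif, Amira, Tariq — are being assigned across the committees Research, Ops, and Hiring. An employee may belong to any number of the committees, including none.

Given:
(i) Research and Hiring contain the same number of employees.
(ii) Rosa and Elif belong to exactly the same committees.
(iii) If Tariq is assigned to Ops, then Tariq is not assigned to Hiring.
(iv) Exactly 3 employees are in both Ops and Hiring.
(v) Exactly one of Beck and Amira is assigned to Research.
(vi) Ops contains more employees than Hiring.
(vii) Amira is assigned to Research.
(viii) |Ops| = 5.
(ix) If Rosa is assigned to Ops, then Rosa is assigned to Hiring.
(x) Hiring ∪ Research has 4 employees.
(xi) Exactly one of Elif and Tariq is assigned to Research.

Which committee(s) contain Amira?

Amira: Ops, Research

From (vii): Amira ∈ Research.
(v) (exactly one): Beck ∉ Research.
(viii): only 5 candidates remain for Ops, so all are in.
(ix): Rosa ∈ Hiring.
(ii): Elif matches Rosa: Elif ∈ Hiring.
(iii): Tariq ∉ Hiring.
Suppose Amira ∈ Hiring: no assignment then satisfies all the clues, so Amira ∉ Hiring.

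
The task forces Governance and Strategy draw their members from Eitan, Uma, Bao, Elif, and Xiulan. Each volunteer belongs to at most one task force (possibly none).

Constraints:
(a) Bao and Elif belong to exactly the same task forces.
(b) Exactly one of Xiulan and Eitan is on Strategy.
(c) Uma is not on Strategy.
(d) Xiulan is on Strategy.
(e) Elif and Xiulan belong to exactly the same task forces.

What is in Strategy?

Strategy = {Bao, Elif, Xiulan}

From (c): Uma ∉ Strategy.
From (d): Xiulan ∈ Strategy.
(b) (exactly one): Eitan ∉ Strategy.
(e): Elif matches Xiulan: Elif ∉ Governance.
(e): Elif matches Xiulan: Elif ∈ Strategy.
(a): Bao matches Elif: Bao ∉ Governance.
(a): Bao matches Elif: Bao ∈ Strategy.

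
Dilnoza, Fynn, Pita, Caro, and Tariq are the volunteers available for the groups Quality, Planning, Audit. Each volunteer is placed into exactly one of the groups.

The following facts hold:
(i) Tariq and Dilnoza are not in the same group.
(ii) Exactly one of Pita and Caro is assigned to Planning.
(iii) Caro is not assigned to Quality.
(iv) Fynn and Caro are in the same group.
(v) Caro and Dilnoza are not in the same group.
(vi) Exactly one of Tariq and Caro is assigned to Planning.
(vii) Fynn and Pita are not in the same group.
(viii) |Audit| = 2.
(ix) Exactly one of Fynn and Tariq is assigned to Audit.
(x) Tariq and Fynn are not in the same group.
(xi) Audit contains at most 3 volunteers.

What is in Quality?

From (iii): Caro ∉ Quality.
(iv): Fynn matches Caro: Fynn ∉ Quality.
Suppose Dilnoza ∉ Quality: no assignment then satisfies all the clues, so Dilnoza ∈ Quality.

Quality = {Dilnoza}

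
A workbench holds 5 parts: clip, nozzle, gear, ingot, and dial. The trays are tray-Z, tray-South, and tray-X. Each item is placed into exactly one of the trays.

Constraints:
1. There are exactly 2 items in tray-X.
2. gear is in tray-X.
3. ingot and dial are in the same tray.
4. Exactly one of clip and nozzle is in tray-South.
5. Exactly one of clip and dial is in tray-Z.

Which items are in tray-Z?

tray-Z = {dial, ingot}

From (2): gear ∈ tray-X.
Suppose clip ∈ tray-Z: no assignment then satisfies all the clues, so clip ∉ tray-Z.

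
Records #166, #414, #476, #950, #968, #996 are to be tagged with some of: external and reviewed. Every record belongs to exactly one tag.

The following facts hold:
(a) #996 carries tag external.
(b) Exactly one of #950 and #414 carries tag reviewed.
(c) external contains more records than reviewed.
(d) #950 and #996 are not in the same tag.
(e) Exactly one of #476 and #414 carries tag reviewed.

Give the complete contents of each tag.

external = {#166, #414, #968, #996}; reviewed = {#476, #950}

From (a): #996 ∈ external.
(d): #950 ∉ external.
Only one tag left: #950 ∈ reviewed.
(b) (exactly one): #414 ∉ reviewed.
(e) (exactly one): #476 ∈ reviewed.
Only one tag left: #414 ∈ external.
Suppose #166 ∉ external: no assignment then satisfies all the clues, so #166 ∈ external.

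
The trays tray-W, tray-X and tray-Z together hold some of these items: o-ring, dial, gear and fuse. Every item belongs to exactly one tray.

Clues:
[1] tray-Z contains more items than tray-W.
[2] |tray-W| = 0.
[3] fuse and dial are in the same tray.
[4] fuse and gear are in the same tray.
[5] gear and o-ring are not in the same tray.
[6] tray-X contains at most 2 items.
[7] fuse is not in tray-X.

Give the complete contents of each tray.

tray-W = {}; tray-X = {o-ring}; tray-Z = {dial, fuse, gear}

From (7): fuse ∉ tray-X.
(2): tray-W already has 0, so the rest are out.
(3): dial matches fuse: dial ∉ tray-X.
(4): gear matches fuse: gear ∉ tray-X.
Only one tray left: dial ∈ tray-Z.
Only one tray left: gear ∈ tray-Z.
Only one tray left: fuse ∈ tray-Z.
(5): o-ring ∉ tray-Z.
Only one tray left: o-ring ∈ tray-X.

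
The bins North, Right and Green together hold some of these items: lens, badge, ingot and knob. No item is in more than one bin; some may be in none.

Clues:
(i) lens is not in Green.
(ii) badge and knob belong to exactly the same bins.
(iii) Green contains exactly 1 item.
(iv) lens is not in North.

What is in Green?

Green = {ingot}

From (i): lens ∉ Green.
From (iv): lens ∉ North.
Suppose badge ∈ Green: no assignment then satisfies all the clues, so badge ∉ Green.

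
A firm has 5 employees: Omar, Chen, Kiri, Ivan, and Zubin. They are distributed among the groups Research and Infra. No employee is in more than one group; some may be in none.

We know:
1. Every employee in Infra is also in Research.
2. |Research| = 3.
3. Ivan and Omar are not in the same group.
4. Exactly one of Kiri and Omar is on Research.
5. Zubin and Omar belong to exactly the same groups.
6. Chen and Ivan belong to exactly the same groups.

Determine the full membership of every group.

Research = {Chen, Ivan, Kiri}; Infra = {}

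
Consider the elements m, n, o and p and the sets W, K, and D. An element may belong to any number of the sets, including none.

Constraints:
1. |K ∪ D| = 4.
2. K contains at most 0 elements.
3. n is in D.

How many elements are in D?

4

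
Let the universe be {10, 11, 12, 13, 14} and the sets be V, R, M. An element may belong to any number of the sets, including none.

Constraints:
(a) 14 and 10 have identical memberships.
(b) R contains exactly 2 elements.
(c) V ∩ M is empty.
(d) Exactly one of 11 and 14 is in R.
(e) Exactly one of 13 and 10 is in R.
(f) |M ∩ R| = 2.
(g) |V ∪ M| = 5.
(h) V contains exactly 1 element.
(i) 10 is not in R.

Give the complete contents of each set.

V = {12}; R = {11, 13}; M = {10, 11, 13, 14}

From (i): 10 ∉ R.
(a): 14 matches 10: 14 ∉ R.
(d) (exactly one): 11 ∈ R.
(e) (exactly one): 13 ∈ R.
(b): R already has 2, so the rest are out.
Suppose 10 ∈ V: no assignment then satisfies all the clues, so 10 ∉ V.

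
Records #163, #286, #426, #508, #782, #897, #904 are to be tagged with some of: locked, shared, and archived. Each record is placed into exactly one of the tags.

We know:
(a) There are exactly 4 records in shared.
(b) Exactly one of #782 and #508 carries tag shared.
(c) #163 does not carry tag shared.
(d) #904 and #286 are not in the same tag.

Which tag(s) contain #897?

#897: shared

From (c): #163 ∉ shared.
Suppose #897 ∈ locked: no assignment then satisfies all the clues, so #897 ∉ locked.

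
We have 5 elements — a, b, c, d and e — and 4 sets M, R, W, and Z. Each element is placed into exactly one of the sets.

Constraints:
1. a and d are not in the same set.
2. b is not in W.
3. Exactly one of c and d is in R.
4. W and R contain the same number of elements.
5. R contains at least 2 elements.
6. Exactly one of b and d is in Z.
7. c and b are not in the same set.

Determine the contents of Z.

Z = {b}

From (2): b ∉ W.
Suppose a ∈ Z: no assignment then satisfies all the clues, so a ∉ Z.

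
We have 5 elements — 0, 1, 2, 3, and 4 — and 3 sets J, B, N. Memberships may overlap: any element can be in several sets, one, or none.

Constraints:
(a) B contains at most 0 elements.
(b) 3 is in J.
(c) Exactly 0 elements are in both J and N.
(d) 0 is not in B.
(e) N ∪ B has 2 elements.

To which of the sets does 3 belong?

3: J

From (b): 3 ∈ J.
From (d): 0 ∉ B.
(a): B already has 0, so the rest are out.
Suppose 3 ∈ N: no assignment then satisfies all the clues, so 3 ∉ N.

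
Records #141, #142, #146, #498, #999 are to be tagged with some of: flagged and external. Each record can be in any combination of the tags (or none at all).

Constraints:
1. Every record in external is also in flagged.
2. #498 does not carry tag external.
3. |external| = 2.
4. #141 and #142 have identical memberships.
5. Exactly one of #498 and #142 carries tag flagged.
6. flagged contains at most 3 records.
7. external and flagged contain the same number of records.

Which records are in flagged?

flagged = {#141, #142}

From (2): #498 ∉ external.
Suppose #141 ∉ flagged: no assignment then satisfies all the clues, so #141 ∈ flagged.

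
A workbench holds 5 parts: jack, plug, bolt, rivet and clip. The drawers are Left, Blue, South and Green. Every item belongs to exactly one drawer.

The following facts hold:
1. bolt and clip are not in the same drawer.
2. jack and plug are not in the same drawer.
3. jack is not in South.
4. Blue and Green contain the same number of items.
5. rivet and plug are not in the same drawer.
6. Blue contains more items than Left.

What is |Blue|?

2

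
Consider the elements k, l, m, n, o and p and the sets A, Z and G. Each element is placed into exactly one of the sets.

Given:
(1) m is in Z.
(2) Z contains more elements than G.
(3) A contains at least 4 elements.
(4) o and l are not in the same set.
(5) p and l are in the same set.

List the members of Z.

Z = {m, o}

From (1): m ∈ Z.
Suppose k ∈ Z: no assignment then satisfies all the clues, so k ∉ Z.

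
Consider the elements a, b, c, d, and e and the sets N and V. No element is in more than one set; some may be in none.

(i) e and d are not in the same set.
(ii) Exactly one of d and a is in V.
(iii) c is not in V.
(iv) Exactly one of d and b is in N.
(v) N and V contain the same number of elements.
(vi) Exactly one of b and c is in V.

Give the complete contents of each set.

N = {c, d}; V = {a, b}

From (iii): c ∉ V.
(vi) (exactly one): b ∈ V.
(iv) (exactly one): d ∈ N.
(i): e ∉ N.
(ii) (exactly one): a ∈ V.
Suppose c ∉ N: no assignment then satisfies all the clues, so c ∈ N.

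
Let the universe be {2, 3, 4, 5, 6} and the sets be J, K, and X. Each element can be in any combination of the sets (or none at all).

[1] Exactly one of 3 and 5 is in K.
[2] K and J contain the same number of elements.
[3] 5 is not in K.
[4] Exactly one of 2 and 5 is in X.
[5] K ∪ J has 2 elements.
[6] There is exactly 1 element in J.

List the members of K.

K = {3}

From (3): 5 ∉ K.
(1) (exactly one): 3 ∈ K.
Suppose 2 ∈ K: no assignment then satisfies all the clues, so 2 ∉ K.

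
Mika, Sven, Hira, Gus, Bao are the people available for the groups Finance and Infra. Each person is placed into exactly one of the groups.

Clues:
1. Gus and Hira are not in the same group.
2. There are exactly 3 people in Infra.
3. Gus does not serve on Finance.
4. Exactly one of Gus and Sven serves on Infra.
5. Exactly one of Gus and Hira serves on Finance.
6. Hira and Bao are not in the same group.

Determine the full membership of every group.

From (3): Gus ∉ Finance.
(5) (exactly one): Hira ∈ Finance.
(6): Bao ∉ Finance.
Only one group left: Gus ∈ Infra.
Only one group left: Bao ∈ Infra.
(4) (exactly one): Sven ∉ Infra.
Only one group left: Sven ∈ Finance.
(2): only 3 candidates remain for Infra, so all are in.

Finance = {Hira, Sven}; Infra = {Bao, Gus, Mika}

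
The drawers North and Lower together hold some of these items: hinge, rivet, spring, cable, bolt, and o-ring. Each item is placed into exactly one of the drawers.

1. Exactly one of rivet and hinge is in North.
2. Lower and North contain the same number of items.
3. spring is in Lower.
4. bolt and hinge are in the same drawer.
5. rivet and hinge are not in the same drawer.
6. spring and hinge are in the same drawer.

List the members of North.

North = {cable, o-ring, rivet}

From (3): spring ∈ Lower.
(6): hinge matches spring: hinge ∉ North.
(6): hinge matches spring: hinge ∈ Lower.
(1) (exactly one): rivet ∈ North.
(4): bolt matches hinge: bolt ∉ North.
(4): bolt matches hinge: bolt ∈ Lower.
Suppose cable ∉ North: no assignment then satisfies all the clues, so cable ∈ North.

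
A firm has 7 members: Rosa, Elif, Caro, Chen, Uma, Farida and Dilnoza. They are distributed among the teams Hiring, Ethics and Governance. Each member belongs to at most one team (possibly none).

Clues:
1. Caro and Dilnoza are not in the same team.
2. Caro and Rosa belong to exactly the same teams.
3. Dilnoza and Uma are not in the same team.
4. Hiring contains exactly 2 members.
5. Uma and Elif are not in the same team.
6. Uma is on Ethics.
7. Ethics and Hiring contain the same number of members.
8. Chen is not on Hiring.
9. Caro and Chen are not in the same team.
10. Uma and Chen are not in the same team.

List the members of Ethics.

Ethics = {Farida, Uma}

From (6): Uma ∈ Ethics.
From (8): Chen ∉ Hiring.
(3): Dilnoza ∉ Ethics.
(5): Elif ∉ Ethics.
(10): Chen ∉ Ethics.
Suppose Rosa ∈ Ethics: no assignment then satisfies all the clues, so Rosa ∉ Ethics.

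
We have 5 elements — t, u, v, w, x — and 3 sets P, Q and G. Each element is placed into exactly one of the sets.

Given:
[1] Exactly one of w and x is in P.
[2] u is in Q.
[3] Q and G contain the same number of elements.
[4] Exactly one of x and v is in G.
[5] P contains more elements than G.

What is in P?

P = {t, v, w}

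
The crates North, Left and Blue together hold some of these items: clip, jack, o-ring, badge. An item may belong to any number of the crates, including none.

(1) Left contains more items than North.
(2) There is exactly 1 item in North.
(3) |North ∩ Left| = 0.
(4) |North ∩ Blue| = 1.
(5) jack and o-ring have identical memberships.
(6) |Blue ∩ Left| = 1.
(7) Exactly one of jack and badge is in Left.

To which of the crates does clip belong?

clip: Blue, Left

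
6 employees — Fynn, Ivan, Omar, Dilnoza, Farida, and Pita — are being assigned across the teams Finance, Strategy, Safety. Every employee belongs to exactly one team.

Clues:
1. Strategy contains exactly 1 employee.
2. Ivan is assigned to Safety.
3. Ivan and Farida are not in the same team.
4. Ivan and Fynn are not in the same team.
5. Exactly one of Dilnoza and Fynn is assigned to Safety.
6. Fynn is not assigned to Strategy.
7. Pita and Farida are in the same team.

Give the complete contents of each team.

Finance = {Farida, Fynn, Pita}; Strategy = {Omar}; Safety = {Dilnoza, Ivan}

From (2): Ivan ∈ Safety.
From (6): Fynn ∉ Strategy.
(3): Farida ∉ Safety.
(4): Fynn ∉ Safety.
(5) (exactly one): Dilnoza ∈ Safety.
(7): Pita matches Farida: Pita ∉ Safety.
Only one team left: Fynn ∈ Finance.
Suppose Omar ∈ Finance: no assignment then satisfies all the clues, so Omar ∉ Finance.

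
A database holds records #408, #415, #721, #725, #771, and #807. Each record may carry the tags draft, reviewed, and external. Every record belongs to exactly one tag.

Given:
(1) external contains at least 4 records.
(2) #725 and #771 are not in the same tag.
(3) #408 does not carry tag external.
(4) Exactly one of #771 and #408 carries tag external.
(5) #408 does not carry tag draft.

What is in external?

external = {#415, #721, #771, #807}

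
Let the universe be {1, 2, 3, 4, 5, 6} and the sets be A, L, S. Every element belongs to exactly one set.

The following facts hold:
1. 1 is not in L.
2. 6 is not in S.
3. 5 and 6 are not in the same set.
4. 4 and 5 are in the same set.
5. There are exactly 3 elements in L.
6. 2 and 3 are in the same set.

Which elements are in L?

From (1): 1 ∉ L.
From (2): 6 ∉ S.
Suppose 2 ∉ L: no assignment then satisfies all the clues, so 2 ∈ L.

L = {2, 3, 6}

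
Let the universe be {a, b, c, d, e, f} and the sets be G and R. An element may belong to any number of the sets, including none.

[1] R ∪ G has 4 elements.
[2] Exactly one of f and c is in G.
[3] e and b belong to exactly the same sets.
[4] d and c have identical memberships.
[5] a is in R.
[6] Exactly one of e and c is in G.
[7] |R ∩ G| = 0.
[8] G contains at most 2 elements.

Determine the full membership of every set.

G = {c, d}; R = {a, f}

From (5): a ∈ R.
Suppose a ∈ G: no assignment then satisfies all the clues, so a ∉ G.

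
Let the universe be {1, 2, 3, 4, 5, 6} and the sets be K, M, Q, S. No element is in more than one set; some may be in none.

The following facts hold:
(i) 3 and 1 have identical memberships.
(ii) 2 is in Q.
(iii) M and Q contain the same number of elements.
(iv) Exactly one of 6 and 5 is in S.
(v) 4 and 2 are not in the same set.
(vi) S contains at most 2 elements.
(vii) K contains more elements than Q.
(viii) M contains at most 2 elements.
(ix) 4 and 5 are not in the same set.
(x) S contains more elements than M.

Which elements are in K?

K = {1, 3}

From (ii): 2 ∈ Q.
(v): 4 ∉ Q.
Suppose 1 ∉ K: no assignment then satisfies all the clues, so 1 ∈ K.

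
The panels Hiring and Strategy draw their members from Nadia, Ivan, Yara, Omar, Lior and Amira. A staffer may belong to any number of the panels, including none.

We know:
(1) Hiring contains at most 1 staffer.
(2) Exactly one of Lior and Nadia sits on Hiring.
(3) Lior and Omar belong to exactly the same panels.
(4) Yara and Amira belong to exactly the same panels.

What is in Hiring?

Hiring = {Nadia}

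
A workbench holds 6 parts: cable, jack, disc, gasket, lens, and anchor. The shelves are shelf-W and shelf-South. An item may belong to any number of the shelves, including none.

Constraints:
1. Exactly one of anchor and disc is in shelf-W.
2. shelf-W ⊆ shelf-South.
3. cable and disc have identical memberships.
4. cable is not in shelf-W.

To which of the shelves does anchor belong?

From (4): cable ∉ shelf-W.
(3): disc matches cable: disc ∉ shelf-W.
(1) (exactly one): anchor ∈ shelf-W.
(2) with anchor ∈ shelf-W: anchor ∈ shelf-South.

anchor: shelf-South, shelf-W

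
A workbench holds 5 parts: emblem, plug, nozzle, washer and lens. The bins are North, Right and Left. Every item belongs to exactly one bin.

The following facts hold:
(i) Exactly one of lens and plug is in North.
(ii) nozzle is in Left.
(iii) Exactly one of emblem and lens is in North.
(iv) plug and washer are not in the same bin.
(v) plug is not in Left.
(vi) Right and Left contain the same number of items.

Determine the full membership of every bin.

North = {lens}; Right = {emblem, plug}; Left = {nozzle, washer}

From (ii): nozzle ∈ Left.
From (v): plug ∉ Left.
Suppose emblem ∈ North: no assignment then satisfies all the clues, so emblem ∉ North.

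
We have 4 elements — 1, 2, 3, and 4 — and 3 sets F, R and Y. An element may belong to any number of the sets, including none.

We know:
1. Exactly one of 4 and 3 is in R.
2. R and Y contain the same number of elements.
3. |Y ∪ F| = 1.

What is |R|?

1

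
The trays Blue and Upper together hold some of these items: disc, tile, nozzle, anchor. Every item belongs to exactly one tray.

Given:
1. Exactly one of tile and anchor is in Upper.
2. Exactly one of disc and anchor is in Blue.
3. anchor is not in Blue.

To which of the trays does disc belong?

From (3): anchor ∉ Blue.
(2) (exactly one): disc ∈ Blue.
Only one tray left: anchor ∈ Upper.
(1) (exactly one): tile ∉ Upper.
Only one tray left: tile ∈ Blue.

disc: Blue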